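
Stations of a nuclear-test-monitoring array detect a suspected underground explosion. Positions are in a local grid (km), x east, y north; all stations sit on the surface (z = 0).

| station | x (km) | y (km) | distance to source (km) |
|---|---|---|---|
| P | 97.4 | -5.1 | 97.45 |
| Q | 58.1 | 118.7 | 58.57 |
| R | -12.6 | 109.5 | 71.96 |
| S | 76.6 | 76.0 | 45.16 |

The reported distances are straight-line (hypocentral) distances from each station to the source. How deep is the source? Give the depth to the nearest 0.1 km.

Each station gives a sphere (x−x_i)² + (y−y_i)² + z² = d_i² (stations at z=0).
Subtracting the P sphere from Q and R: z² cancels, leaving linear equations in x and y:
-78.6 x + 247.6 y = 14018.59
-220.0 x + 229.2 y = 6954.50
Solving: x ≈ 40.901, y ≈ 69.602 km (keep extra digits for the depth step; rounded: 40.9, 69.6).
Then from the P sphere: z² = 97.45² − (x − 97.4)² − (y + 5.1)² with x = 40.901, y = 69.602, so z ≈ 26.907 ≈ 26.9 km.

z ≈ 26.9 km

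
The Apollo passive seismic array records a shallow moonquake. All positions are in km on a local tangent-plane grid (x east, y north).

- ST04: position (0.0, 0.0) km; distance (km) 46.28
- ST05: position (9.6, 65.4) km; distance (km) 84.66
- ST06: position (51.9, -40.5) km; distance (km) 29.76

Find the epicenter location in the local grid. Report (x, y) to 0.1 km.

44.8 km east, -11.6 km north

Circle about each station: x² + y² = 46.28²; (x − 9.6)² + (y − 65.4)² = 84.66²; (x − 51.9)² + (y + 40.5)² = 29.76².
Subtracting the ST04 equation from the ST05 and ST06 equations removes the quadratic terms:
19.2 x + 130.8 y = -656.16
103.8 x − 81.0 y = 5590.04
Solving the 2×2 system: x ≈ 44.8, y ≈ -11.6 km.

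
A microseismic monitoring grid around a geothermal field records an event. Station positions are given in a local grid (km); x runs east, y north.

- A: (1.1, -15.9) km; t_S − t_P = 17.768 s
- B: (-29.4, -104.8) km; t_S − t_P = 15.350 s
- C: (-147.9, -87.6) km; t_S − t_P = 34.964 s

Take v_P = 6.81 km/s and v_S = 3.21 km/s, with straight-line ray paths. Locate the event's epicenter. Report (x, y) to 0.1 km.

Distance from S−P lag: d = Δt · v_P v_S / (v_P − v_S) = Δt · (6.81·3.21)/(6.81−3.21) ≈ 6.0723·Δt.
So d_A = 107.89, d_B = 93.21, d_C = 212.31 km.
Circle about each station: (x − 1.1)² + (y + 15.9)² = 107.89²; (x + 29.4)² + (y + 104.8)² = 93.21²; (x + 147.9)² + (y + 87.6)² = 212.31².
Subtracting the A equation from the B and C equations removes the quadratic terms:
-61.0 x − 177.8 y = 14545.53
-298.0 x − 143.4 y = -4141.13
Solving the 2×2 system: x ≈ 63.8, y ≈ -103.7 km.
Check against A (with the unrounded x, y): √((x − 1.1)²+(y + 15.9)²) = 107.88 ≈ 107.89 km. ✓

(63.8, -103.7)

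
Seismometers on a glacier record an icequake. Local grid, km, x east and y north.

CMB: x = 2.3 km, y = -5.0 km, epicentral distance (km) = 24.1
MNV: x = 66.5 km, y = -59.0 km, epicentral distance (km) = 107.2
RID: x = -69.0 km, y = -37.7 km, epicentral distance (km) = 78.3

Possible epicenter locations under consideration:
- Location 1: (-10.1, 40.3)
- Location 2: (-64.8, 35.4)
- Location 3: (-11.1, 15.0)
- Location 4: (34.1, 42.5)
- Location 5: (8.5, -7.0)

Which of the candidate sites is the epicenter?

Location 3

For each candidate, compare |candidate − station| to the reported distance:
Location 1: residuals CMB 22.9, MNV 18.2, RID 19.4 → max 22.9 km
Location 2: residuals CMB 54.2, MNV 54.5, RID 5.1 → max 54.5 km
Location 3: residuals CMB 0.0, MNV 0.0, RID 0.0 → max 0.0 km
Location 4: residuals CMB 33.1, MNV 0.7, RID 52.3 → max 52.3 km
Location 5: residuals CMB 17.6, MNV 29.3, RID 5.1 → max 29.3 km
Only Location 3 has all residuals ≈ 0.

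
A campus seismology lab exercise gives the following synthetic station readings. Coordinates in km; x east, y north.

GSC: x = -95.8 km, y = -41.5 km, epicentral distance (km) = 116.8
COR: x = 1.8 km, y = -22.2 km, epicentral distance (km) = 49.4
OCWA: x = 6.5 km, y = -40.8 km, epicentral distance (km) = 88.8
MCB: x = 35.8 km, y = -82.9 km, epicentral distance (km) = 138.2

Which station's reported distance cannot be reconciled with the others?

COR

Solve using three stations at a time. Using GSC, OCWA, MCB (subtract circle equations pairwise → linear system) gives (x, y) ≈ (-17.1, 44.7).
Distances from that point to each station vs reported:
  GSC: calculated 116.7 vs reported 116.8 → residual 0.1 km
  COR: calculated 69.5 vs reported 49.4 → residual 20.1 km
  OCWA: calculated 88.7 vs reported 88.8 → residual 0.1 km
  MCB: calculated 138.1 vs reported 138.2 → residual 0.1 km
GSC, OCWA, MCB are mutually consistent (residuals ≈ 0); COR is off by 20.1 km.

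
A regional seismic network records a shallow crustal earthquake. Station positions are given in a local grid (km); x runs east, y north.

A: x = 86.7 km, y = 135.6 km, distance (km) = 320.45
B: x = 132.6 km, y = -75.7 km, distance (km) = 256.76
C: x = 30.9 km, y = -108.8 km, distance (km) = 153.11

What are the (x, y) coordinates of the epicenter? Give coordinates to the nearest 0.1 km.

(-122.2, -107.4)

Circle about each station: (x − 86.7)² + (y − 135.6)² = 320.45²; (x − 132.6)² + (y + 75.7)² = 256.76²; (x − 30.9)² + (y + 108.8)² = 153.11².
Subtracting pairs of circle equations eliminates x²+y² and gives linear equations (the radical axes):
91.8 x − 422.6 y = 34171.50
-111.6 x − 488.8 y = 66133.53
Solving the 2×2 system: x ≈ -122.2, y ≈ -107.4 km.
Check against A (with the unrounded x, y): √((x − 86.7)²+(y − 135.6)²) = 320.44 ≈ 320.45 km. ✓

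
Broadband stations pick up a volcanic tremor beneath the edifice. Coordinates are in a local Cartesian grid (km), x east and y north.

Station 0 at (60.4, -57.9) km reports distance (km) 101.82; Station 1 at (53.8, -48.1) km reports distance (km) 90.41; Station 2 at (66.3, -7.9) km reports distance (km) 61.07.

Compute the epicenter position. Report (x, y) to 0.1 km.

Circle about each station: (x − 60.4)² + (y + 57.9)² = 101.82²; (x − 53.8)² + (y + 48.1)² = 90.41²; (x − 66.3)² + (y + 7.9)² = 61.07².
Subtracting the Station 0 equation from the Station 1 and Station 2 equations removes the quadratic terms:
-13.2 x + 19.6 y = 400.82
11.8 x + 100.0 y = 4095.30
Solving the 2×2 system: x ≈ 25.9, y ≈ 37.9 km.
Check against Station 0 (with the unrounded x, y): √((x − 60.4)²+(y + 57.9)²) = 101.82 ≈ 101.82 km. ✓

x ≈ 25.9 km, y ≈ 37.9 km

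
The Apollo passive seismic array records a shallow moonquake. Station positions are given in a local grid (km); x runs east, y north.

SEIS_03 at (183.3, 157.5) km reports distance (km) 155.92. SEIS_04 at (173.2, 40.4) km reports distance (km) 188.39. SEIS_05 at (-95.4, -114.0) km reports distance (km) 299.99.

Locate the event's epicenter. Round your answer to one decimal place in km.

Circle about each station: (x − 183.3)² + (y − 157.5)² = 155.92²; (x − 173.2)² + (y − 40.4)² = 188.39²; (x + 95.4)² + (y + 114.0)² = 299.99².
Subtracting pairs of circle equations eliminates x²+y² and gives linear equations (the radical axes):
-20.2 x − 234.2 y = -37954.49
-557.4 x − 543.0 y = -101990.93
Solving the 2×2 system: x ≈ 27.4, y ≈ 159.7 km.

x ≈ 27.4 km, y ≈ 159.7 km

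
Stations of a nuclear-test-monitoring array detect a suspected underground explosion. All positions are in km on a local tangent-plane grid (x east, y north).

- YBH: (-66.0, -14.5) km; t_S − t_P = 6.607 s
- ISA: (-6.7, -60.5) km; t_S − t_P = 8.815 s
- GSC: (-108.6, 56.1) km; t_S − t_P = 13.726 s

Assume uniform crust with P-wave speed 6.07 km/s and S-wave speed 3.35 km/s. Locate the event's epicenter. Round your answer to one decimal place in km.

(-20.2, 4.0)

Distance from S−P lag: d = Δt · v_P v_S / (v_P − v_S) = Δt · (6.07·3.35)/(6.07−3.35) ≈ 7.4759·Δt.
So d_YBH = 49.39, d_ISA = 65.90, d_GSC = 102.61 km.
Circle about each station: (x + 66.0)² + (y + 14.5)² = 49.39²; (x + 6.7)² + (y + 60.5)² = 65.90²; (x + 108.6)² + (y − 56.1)² = 102.61².
Subtracting pairs of circle equations eliminates x²+y² and gives linear equations (the radical axes):
118.6 x − 92.0 y = -2764.55
-85.2 x + 141.2 y = 2285.48
Solving the 2×2 system: x ≈ -20.2, y ≈ 4.0 km.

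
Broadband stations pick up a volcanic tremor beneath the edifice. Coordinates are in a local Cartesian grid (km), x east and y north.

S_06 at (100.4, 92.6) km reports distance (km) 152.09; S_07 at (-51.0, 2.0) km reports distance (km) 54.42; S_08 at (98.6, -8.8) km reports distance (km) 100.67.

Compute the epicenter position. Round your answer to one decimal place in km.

(-1.4, -20.4)

Circle about each station: (x − 100.4)² + (y − 92.6)² = 152.09²; (x + 51.0)² + (y − 2.0)² = 54.42²; (x − 98.6)² + (y + 8.8)² = 100.67².
Subtracting the S_06 equation from the S_07 and S_08 equations removes the quadratic terms:
-302.8 x − 181.2 y = 4119.91
-3.6 x − 202.8 y = 4141.40
Solving the 2×2 system: x ≈ -1.4, y ≈ -20.4 km.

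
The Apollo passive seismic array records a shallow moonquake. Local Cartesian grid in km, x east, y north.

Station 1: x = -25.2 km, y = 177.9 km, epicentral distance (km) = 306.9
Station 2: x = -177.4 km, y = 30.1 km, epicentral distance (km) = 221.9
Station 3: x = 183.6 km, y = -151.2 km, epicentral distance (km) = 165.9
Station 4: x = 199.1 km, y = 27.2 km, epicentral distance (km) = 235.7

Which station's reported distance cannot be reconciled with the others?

Solve using three stations at a time. Using Station 1, Station 3, Station 4 (subtract circle equations pairwise → linear system) gives (x, y) ≈ (19.7, -125.7).
Distances from that point to each station vs reported:
  Station 1: calculated 306.9 vs reported 306.9 → residual 0.0 km
  Station 2: calculated 251.2 vs reported 221.9 → residual 29.3 km
  Station 3: calculated 165.8 vs reported 165.9 → residual 0.1 km
  Station 4: calculated 235.7 vs reported 235.7 → residual 0.0 km
Station 1, Station 3, Station 4 are mutually consistent (residuals ≈ 0); Station 2 is off by 29.3 km.

Station 2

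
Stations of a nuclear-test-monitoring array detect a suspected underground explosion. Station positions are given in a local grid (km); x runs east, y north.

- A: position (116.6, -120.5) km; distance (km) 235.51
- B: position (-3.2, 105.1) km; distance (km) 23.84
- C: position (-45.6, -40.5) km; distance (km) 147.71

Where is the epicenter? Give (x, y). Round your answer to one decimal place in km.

x ≈ 17.4 km, y ≈ 93.1 km

Circle about each station: (x − 116.6)² + (y + 120.5)² = 235.51²; (x + 3.2)² + (y − 105.1)² = 23.84²; (x + 45.6)² + (y + 40.5)² = 147.71².
Subtracting pairs of circle equations eliminates x²+y² and gives linear equations (the radical axes):
-239.6 x + 451.2 y = 37837.05
-324.4 x + 160.0 y = 9250.52
Solving the 2×2 system: x ≈ 17.4, y ≈ 93.1 km.
Check against A (with the unrounded x, y): √((x − 116.6)²+(y + 120.5)²) = 235.51 ≈ 235.51 km. ✓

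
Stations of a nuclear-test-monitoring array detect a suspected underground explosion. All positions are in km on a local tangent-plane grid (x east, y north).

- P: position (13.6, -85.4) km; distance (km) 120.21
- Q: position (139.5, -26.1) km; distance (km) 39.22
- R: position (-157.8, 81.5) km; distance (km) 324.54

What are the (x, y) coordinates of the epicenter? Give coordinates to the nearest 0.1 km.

Circle about each station: (x − 13.6)² + (y + 85.4)² = 120.21²; (x − 139.5)² + (y + 26.1)² = 39.22²; (x + 157.8)² + (y − 81.5)² = 324.54².
Subtracting pairs of circle equations eliminates x²+y² and gives linear equations (the radical axes):
251.8 x + 118.6 y = 25575.58
-342.8 x + 333.8 y = -66810.80
Solving the 2×2 system: x ≈ 132.0, y ≈ -64.6 km.

132.0 km east, -64.6 km north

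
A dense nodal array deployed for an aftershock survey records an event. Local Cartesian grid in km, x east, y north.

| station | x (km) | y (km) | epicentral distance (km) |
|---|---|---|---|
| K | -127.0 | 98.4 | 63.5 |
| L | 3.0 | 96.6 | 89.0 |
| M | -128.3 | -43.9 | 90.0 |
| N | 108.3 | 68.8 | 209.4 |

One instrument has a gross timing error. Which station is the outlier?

Solve using three stations at a time. Using K, M, N (subtract circle equations pairwise → linear system) gives (x, y) ≈ (-99.3, 41.3).
Distances from that point to each station vs reported:
  K: calculated 63.5 vs reported 63.5 → residual 0.0 km
  L: calculated 116.3 vs reported 89.0 → residual 27.3 km
  M: calculated 90.0 vs reported 90.0 → residual 0.0 km
  N: calculated 209.4 vs reported 209.4 → residual 0.0 km
K, M, N are mutually consistent (residuals ≈ 0); L is off by 27.3 km.

L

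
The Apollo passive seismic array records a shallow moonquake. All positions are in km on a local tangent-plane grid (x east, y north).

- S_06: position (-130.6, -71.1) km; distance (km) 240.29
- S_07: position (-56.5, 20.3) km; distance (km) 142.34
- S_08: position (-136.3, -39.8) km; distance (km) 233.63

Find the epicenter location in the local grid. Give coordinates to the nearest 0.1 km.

Circle about each station: (x + 130.6)² + (y + 71.1)² = 240.29²; (x + 56.5)² + (y − 20.3)² = 142.34²; (x + 136.3)² + (y + 39.8)² = 233.63².
Subtracting pairs of circle equations eliminates x²+y² and gives linear equations (the radical axes):
148.2 x + 182.8 y = 18971.38
-11.4 x + 62.6 y = 1206.47
Solving the 2×2 system: x ≈ 85.1, y ≈ 34.8 km.
Check against S_06 (with the unrounded x, y): √((x + 130.6)²+(y + 71.1)²) = 240.30 ≈ 240.29 km. ✓

85.1 km east, 34.8 km north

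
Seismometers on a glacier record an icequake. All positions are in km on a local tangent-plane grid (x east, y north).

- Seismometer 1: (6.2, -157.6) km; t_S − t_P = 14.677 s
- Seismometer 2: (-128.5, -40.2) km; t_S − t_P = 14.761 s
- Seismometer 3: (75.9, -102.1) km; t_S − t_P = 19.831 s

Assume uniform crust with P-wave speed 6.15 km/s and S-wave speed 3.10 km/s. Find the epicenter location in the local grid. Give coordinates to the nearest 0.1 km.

-46.5 km east, -82.5 km north

Distance from S−P lag: d = Δt · v_P v_S / (v_P − v_S) = Δt · (6.15·3.10)/(6.15−3.10) ≈ 6.2508·Δt.
So d_Seismometer 1 = 91.74, d_Seismometer 2 = 92.27, d_Seismometer 3 = 123.96 km.
Circle about each station: (x − 6.2)² + (y + 157.6)² = 91.74²; (x + 128.5)² + (y + 40.2)² = 92.27²; (x − 75.9)² + (y + 102.1)² = 123.96².
Subtracting pairs of circle equations eliminates x²+y² and gives linear equations (the radical axes):
-269.4 x + 234.8 y = -6845.44
139.4 x + 111.0 y = -15640.83
Solving the 2×2 system: x ≈ -46.5, y ≈ -82.5 km.
Check against Seismometer 1 (with the unrounded x, y): √((x − 6.2)²+(y + 157.6)²) = 91.74 ≈ 91.74 km. ✓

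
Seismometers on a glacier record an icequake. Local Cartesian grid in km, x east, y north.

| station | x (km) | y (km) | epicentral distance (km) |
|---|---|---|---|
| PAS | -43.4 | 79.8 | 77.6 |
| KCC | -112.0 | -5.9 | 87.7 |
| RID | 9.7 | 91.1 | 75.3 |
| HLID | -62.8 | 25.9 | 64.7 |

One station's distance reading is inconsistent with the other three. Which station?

Solve using three stations at a time. Using PAS, RID, HLID (subtract circle equations pairwise → linear system) gives (x, y) ≈ (1.2, 16.3).
Distances from that point to each station vs reported:
  PAS: calculated 77.6 vs reported 77.6 → residual 0.0 km
  KCC: calculated 115.3 vs reported 87.7 → residual 27.6 km
  RID: calculated 75.3 vs reported 75.3 → residual 0.0 km
  HLID: calculated 64.7 vs reported 64.7 → residual 0.0 km
PAS, RID, HLID are mutually consistent (residuals ≈ 0); KCC is off by 27.6 km.

KCC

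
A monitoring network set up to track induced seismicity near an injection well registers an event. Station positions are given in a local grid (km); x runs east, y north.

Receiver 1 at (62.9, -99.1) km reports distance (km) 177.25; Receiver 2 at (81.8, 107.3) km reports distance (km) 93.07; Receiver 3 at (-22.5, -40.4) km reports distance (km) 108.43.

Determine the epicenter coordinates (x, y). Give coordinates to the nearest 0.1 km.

x ≈ -1.6 km, y ≈ 66.0 km

Circle about each station: (x − 62.9)² + (y + 99.1)² = 177.25²; (x − 81.8)² + (y − 107.3)² = 93.07²; (x + 22.5)² + (y + 40.4)² = 108.43².
Subtracting pairs of circle equations eliminates x²+y² and gives linear equations (the radical axes):
37.8 x + 412.8 y = 27182.85
-170.8 x + 117.4 y = 8021.69
Solving the 2×2 system: x ≈ -1.6, y ≈ 66.0 km.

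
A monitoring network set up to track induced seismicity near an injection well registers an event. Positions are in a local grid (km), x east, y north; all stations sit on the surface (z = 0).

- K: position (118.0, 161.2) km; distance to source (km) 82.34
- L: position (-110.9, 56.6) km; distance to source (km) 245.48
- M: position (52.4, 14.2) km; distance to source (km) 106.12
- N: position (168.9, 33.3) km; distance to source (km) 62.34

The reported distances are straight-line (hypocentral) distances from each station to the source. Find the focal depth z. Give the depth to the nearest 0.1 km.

15.5 km

Each station gives a sphere (x−x_i)² + (y−y_i)² + z² = d_i² (stations at z=0).
Subtracting the K sphere from L and M: z² cancels, leaving linear equations in x and y:
-457.8 x − 209.2 y = -77887.62
-131.2 x − 294.0 y = -41443.62
Solving: x ≈ 132.800, y ≈ 81.702 km (keep extra digits for the depth step; rounded: 132.8, 81.7).
Then from the K sphere: z² = 82.34² − (x − 118.0)² − (y − 161.2)² with x = 132.800, y = 81.702, so z ≈ 15.521 ≈ 15.5 km.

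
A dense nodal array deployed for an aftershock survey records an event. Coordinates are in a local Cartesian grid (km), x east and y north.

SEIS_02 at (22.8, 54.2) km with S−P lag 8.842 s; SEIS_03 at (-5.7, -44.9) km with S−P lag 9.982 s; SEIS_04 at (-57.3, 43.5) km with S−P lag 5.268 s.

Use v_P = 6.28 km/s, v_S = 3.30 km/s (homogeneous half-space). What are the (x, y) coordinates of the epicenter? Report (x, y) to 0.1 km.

Distance from S−P lag: d = Δt · v_P v_S / (v_P − v_S) = Δt · (6.28·3.30)/(6.28−3.30) ≈ 6.9544·Δt.
So d_SEIS_02 = 61.49, d_SEIS_03 = 69.42, d_SEIS_04 = 36.64 km.
Circle about each station: (x − 22.8)² + (y − 54.2)² = 61.49²; (x + 5.7)² + (y + 44.9)² = 69.42²; (x + 57.3)² + (y − 43.5)² = 36.64².
Subtracting the SEIS_02 equation from the SEIS_03 and SEIS_04 equations removes the quadratic terms:
-57.0 x − 198.2 y = -2447.10
-160.2 x − 21.4 y = 4156.59
Solving the 2×2 system: x ≈ -28.7, y ≈ 20.6 km.

x ≈ -28.7 km, y ≈ 20.6 km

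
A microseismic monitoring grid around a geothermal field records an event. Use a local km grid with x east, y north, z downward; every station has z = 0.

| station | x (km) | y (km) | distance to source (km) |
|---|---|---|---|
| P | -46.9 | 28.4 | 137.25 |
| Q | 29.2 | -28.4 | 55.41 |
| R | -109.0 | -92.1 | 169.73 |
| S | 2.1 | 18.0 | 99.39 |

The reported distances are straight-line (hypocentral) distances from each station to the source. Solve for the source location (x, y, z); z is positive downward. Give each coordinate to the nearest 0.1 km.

Each station gives a sphere (x−x_i)² + (y−y_i)² + z² = d_i² (stations at z=0).
Subtracting the P sphere from Q and R: z² cancels, leaving linear equations in x and y:
152.2 x − 113.6 y = 14420.32
-124.2 x − 241.0 y = 7386.53
Solving: x ≈ 51.904, y ≈ -57.399 km (keep extra digits for the depth step; rounded: 51.9, -57.4).
Then from the P sphere: z² = 137.25² − (x + 46.9)² − (y − 28.4)² with x = 51.904, y = -57.399, so z ≈ 41.399 ≈ 41.4 km.

(51.9, -57.4, 41.4)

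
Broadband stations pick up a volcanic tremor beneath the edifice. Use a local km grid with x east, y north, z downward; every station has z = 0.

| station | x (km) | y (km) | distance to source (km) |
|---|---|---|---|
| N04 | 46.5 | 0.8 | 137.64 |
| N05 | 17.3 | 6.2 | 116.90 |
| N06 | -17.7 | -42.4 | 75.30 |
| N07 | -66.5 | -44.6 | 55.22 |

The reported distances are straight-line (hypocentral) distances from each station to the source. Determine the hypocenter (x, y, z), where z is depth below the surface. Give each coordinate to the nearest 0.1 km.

Each station gives a sphere (x−x_i)² + (y−y_i)² + z² = d_i² (stations at z=0).
Subtracting the N04 sphere from N05 and N06: z² cancels, leaving linear equations in x and y:
-58.4 x + 10.8 y = 3454.00
-128.4 x − 86.4 y = 13222.84
Solving: x ≈ -68.594, y ≈ -51.103 km (keep extra digits for the depth step; rounded: -68.6, -51.1).
Then from the N04 sphere: z² = 137.64² − (x − 46.5)² − (y − 0.8)² with x = -68.594, y = -51.103, so z ≈ 54.811 ≈ 54.8 km.
Check against N07 (with the unrounded solution): distance 55.23 ≈ 55.22 km. ✓

(-68.6, -51.1, 54.8)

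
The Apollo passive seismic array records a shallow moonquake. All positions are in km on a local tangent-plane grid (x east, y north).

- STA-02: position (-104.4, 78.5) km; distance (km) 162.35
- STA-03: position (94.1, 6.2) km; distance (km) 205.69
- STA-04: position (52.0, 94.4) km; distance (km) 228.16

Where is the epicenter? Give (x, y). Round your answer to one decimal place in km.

x ≈ -91.1 km, y ≈ -83.3 km

Circle about each station: (x + 104.4)² + (y − 78.5)² = 162.35²; (x − 94.1)² + (y − 6.2)² = 205.69²; (x − 52.0)² + (y − 94.4)² = 228.16².
Subtracting the STA-02 equation from the STA-03 and STA-04 equations removes the quadratic terms:
397.0 x − 144.6 y = -24119.21
312.8 x + 31.8 y = -31145.71
Solving the 2×2 system: x ≈ -91.1, y ≈ -83.3 km.
Check against STA-02 (with the unrounded x, y): √((x + 104.4)²+(y − 78.5)²) = 162.36 ≈ 162.35 km. ✓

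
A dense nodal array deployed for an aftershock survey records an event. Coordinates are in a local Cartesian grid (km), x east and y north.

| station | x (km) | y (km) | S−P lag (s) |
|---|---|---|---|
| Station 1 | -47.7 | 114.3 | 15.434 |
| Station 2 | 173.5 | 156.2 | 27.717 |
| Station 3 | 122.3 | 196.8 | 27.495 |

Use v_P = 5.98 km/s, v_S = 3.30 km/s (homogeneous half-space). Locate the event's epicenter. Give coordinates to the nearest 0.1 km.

Distance from S−P lag: d = Δt · v_P v_S / (v_P − v_S) = Δt · (5.98·3.30)/(5.98−3.30) ≈ 7.3634·Δt.
So d_Station 1 = 113.65, d_Station 2 = 204.09, d_Station 3 = 202.46 km.
Circle about each station: (x + 47.7)² + (y − 114.3)² = 113.65²; (x − 173.5)² + (y − 156.2)² = 204.09²; (x − 122.3)² + (y − 196.8)² = 202.46².
Subtracting the Station 1 equation from the Station 2 and Station 3 equations removes the quadratic terms:
442.4 x + 83.8 y = 10424.50
340.0 x + 165.0 y = 10274.02
Solving the 2×2 system: x ≈ 19.3, y ≈ 22.5 km.

(19.3, 22.5)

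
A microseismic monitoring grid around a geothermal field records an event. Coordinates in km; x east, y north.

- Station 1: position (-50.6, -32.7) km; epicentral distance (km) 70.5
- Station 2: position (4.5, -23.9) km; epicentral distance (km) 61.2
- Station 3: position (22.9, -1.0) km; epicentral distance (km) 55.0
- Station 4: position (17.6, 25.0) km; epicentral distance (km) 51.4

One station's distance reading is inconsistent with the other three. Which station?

Station 4

Solve using three stations at a time. Using Station 1, Station 2, Station 3 (subtract circle equations pairwise → linear system) gives (x, y) ≈ (-21.5, 31.6).
Distances from that point to each station vs reported:
  Station 1: calculated 70.5 vs reported 70.5 → residual 0.0 km
  Station 2: calculated 61.2 vs reported 61.2 → residual 0.0 km
  Station 3: calculated 55.1 vs reported 55.0 → residual 0.1 km
  Station 4: calculated 39.6 vs reported 51.4 → residual 11.8 km
Station 1, Station 2, Station 3 are mutually consistent (residuals ≈ 0); Station 4 is off by 11.8 km.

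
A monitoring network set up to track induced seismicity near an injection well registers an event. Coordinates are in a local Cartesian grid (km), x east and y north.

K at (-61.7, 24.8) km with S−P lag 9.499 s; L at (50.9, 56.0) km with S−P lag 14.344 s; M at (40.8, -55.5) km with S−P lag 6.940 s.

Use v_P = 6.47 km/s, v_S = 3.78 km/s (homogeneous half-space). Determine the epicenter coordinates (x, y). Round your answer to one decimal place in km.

Distance from S−P lag: d = Δt · v_P v_S / (v_P − v_S) = Δt · (6.47·3.78)/(6.47−3.78) ≈ 9.0917·Δt.
So d_K = 86.36, d_L = 130.41, d_M = 63.10 km.
Circle about each station: (x + 61.7)² + (y − 24.8)² = 86.36²; (x − 50.9)² + (y − 56.0)² = 130.41²; (x − 40.8)² + (y + 55.5)² = 63.10².
Subtracting the K equation from the L and M equations removes the quadratic terms:
225.2 x + 62.4 y = -8243.84
205.0 x − 160.6 y = 3799.40
Solving the 2×2 system: x ≈ -22.2, y ≈ -52.0 km.

-22.2 km east, -52.0 km north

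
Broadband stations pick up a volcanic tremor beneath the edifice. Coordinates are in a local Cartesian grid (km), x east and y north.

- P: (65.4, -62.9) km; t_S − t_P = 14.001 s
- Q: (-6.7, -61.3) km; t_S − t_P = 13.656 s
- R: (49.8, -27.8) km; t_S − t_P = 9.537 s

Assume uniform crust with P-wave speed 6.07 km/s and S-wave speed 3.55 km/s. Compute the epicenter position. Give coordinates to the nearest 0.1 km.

Distance from S−P lag: d = Δt · v_P v_S / (v_P − v_S) = Δt · (6.07·3.55)/(6.07−3.55) ≈ 8.5510·Δt.
So d_P = 119.72, d_Q = 116.77, d_R = 81.55 km.
Circle about each station: (x − 65.4)² + (y + 62.9)² = 119.72²; (x + 6.7)² + (y + 61.3)² = 116.77²; (x − 49.8)² + (y + 27.8)² = 81.55².
Subtracting the P equation from the Q and R equations removes the quadratic terms:
-144.2 x + 3.2 y = -3733.34
-31.2 x + 70.2 y = 2701.79
Solving the 2×2 system: x ≈ 27.0, y ≈ 50.5 km.

x ≈ 27.0 km, y ≈ 50.5 km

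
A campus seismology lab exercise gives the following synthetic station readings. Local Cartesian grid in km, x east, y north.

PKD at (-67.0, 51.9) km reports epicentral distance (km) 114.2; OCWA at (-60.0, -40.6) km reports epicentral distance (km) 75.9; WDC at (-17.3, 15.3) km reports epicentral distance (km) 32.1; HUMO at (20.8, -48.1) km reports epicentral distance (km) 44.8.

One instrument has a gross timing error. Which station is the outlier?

Solve using three stations at a time. Using OCWA, WDC, HUMO (subtract circle equations pairwise → linear system) gives (x, y) ≈ (7.2, -5.4).
Distances from that point to each station vs reported:
  PKD: calculated 93.8 vs reported 114.2 → residual 20.4 km
  OCWA: calculated 75.9 vs reported 75.9 → residual 0.0 km
  WDC: calculated 32.1 vs reported 32.1 → residual 0.0 km
  HUMO: calculated 44.8 vs reported 44.8 → residual 0.0 km
OCWA, WDC, HUMO are mutually consistent (residuals ≈ 0); PKD is off by 20.4 km.

PKD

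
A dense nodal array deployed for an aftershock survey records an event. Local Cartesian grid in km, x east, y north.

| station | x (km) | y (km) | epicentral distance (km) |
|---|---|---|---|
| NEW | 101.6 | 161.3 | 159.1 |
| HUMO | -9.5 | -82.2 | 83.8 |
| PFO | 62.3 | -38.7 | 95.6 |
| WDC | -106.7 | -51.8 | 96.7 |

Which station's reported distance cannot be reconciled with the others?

NEW

Solve using three stations at a time. Using HUMO, PFO, WDC (subtract circle equations pairwise → linear system) gives (x, y) ≈ (-25.1, 0.2).
Distances from that point to each station vs reported:
  NEW: calculated 204.9 vs reported 159.1 → residual 45.8 km
  HUMO: calculated 83.9 vs reported 83.8 → residual 0.1 km
  PFO: calculated 95.7 vs reported 95.6 → residual 0.1 km
  WDC: calculated 96.8 vs reported 96.7 → residual 0.1 km
HUMO, PFO, WDC are mutually consistent (residuals ≈ 0); NEW is off by 45.8 km.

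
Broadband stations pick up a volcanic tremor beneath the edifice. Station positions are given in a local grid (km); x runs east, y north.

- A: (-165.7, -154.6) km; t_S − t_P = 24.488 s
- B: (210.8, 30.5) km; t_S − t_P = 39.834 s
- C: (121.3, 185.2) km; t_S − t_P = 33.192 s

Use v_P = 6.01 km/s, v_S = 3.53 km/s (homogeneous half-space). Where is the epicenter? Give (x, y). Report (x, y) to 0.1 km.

Distance from S−P lag: d = Δt · v_P v_S / (v_P − v_S) = Δt · (6.01·3.53)/(6.01−3.53) ≈ 8.5546·Δt.
So d_A = 209.48, d_B = 340.76, d_C = 283.94 km.
Circle about each station: (x + 165.7)² + (y + 154.6)² = 209.48²; (x − 210.8)² + (y − 30.5)² = 340.76²; (x − 121.3)² + (y − 185.2)² = 283.94².
Subtracting the A equation from the B and C equations removes the quadratic terms:
753.0 x + 370.2 y = -78226.27
574.0 x + 679.6 y = -39084.97
Solving the 2×2 system: x ≈ -129.3, y ≈ 51.7 km.
Check against A (with the unrounded x, y): √((x + 165.7)²+(y + 154.6)²) = 209.49 ≈ 209.48 km. ✓

(-129.3, 51.7)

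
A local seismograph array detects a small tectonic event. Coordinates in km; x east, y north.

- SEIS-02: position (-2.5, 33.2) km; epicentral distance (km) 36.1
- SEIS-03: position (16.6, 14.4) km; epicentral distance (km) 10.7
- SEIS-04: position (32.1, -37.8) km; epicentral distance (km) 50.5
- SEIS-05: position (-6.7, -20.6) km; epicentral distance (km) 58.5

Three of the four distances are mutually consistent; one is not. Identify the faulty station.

SEIS-05

Solve using three stations at a time. Using SEIS-02, SEIS-03, SEIS-04 (subtract circle equations pairwise → linear system) gives (x, y) ≈ (27.0, 12.4).
Distances from that point to each station vs reported:
  SEIS-02: calculated 36.1 vs reported 36.1 → residual 0.0 km
  SEIS-03: calculated 10.5 vs reported 10.7 → residual 0.2 km
  SEIS-04: calculated 50.5 vs reported 50.5 → residual 0.0 km
  SEIS-05: calculated 47.1 vs reported 58.5 → residual 11.4 km
SEIS-02, SEIS-03, SEIS-04 are mutually consistent (residuals ≈ 0); SEIS-05 is off by 11.4 km.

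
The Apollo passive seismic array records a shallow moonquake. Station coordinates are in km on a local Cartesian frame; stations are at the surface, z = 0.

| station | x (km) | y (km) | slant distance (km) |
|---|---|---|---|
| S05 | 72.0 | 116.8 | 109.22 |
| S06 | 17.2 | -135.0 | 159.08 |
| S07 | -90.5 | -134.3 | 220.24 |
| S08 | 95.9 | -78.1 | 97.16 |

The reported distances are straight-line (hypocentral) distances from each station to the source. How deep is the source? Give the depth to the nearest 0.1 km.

29.0 km

Each station gives a sphere (x−x_i)² + (y−y_i)² + z² = d_i² (stations at z=0).
Subtracting the S05 sphere from S06 and S07: z² cancels, leaving linear equations in x and y:
-109.6 x − 503.6 y = -13682.84
-325.0 x − 502.2 y = -29176.15
Solving: x ≈ 72.003, y ≈ 11.500 km (keep extra digits for the depth step; rounded: 72.0, 11.5).
Then from the S05 sphere: z² = 109.22² − (x − 72.0)² − (y − 116.8)² with x = 72.003, y = 11.500, so z ≈ 28.999 ≈ 29.0 km.
Check against S08 (with the unrounded solution): distance 97.16 ≈ 97.16 km. ✓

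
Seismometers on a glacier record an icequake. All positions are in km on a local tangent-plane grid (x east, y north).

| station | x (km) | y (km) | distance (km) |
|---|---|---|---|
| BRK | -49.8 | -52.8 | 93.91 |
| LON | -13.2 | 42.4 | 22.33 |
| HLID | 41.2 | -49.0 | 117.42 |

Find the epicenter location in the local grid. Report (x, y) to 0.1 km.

x ≈ -35.4 km, y ≈ 40.0 km

Circle about each station: (x + 49.8)² + (y + 52.8)² = 93.91²; (x + 13.2)² + (y − 42.4)² = 22.33²; (x − 41.2)² + (y + 49.0)² = 117.42².
Subtracting the BRK equation from the LON and HLID equations removes the quadratic terms:
73.2 x + 190.4 y = 5024.58
182.0 x + 7.6 y = -6137.81
Solving the 2×2 system: x ≈ -35.4, y ≈ 40.0 km.
Check against BRK (with the unrounded x, y): √((x + 49.8)²+(y + 52.8)²) = 93.91 ≈ 93.91 km. ✓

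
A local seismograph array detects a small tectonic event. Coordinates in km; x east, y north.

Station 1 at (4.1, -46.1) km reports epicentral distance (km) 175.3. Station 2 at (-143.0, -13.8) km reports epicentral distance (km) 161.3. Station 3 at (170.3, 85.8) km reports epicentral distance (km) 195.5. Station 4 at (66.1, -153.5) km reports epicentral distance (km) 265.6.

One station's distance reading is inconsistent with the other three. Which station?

Solve using three stations at a time. Using Station 2, Station 3, Station 4 (subtract circle equations pairwise → linear system) gives (x, y) ≈ (-24.9, 96.0).
Distances from that point to each station vs reported:
  Station 1: calculated 145.0 vs reported 175.3 → residual 30.3 km
  Station 2: calculated 161.3 vs reported 161.3 → residual 0.0 km
  Station 3: calculated 195.5 vs reported 195.5 → residual 0.0 km
  Station 4: calculated 265.6 vs reported 265.6 → residual 0.0 km
Station 2, Station 3, Station 4 are mutually consistent (residuals ≈ 0); Station 1 is off by 30.3 km.

Station 1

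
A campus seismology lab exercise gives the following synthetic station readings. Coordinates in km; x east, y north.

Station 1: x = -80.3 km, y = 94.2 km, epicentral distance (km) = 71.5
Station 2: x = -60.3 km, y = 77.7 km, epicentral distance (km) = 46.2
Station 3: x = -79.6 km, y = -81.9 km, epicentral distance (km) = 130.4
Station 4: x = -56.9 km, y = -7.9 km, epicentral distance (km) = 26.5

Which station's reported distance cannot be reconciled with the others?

Station 4

Solve using three stations at a time. Using Station 1, Station 2, Station 3 (subtract circle equations pairwise → linear system) gives (x, y) ≈ (-33.7, 40.1).
Distances from that point to each station vs reported:
  Station 1: calculated 71.4 vs reported 71.5 → residual 0.1 km
  Station 2: calculated 46.1 vs reported 46.2 → residual 0.1 km
  Station 3: calculated 130.4 vs reported 130.4 → residual 0.0 km
  Station 4: calculated 53.3 vs reported 26.5 → residual 26.8 km
Station 1, Station 2, Station 3 are mutually consistent (residuals ≈ 0); Station 4 is off by 26.8 km.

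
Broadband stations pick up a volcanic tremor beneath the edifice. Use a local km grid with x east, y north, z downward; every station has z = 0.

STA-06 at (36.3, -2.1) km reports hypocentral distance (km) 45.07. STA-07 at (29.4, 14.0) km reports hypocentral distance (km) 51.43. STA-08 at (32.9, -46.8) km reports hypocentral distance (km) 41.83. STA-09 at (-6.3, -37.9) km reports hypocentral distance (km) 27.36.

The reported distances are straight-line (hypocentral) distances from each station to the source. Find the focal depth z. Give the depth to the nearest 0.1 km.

depth ≈ 21.8 km

Each station gives a sphere (x−x_i)² + (y−y_i)² + z² = d_i² (stations at z=0).
Subtracting the STA-06 sphere from STA-07 and STA-08: z² cancels, leaving linear equations in x and y:
-13.8 x + 32.2 y = -875.48
-6.8 x − 89.4 y = 2232.11
Solving: x ≈ 4.402, y ≈ -25.302 km (keep extra digits for the depth step; rounded: 4.4, -25.3).
Then from the STA-06 sphere: z² = 45.07² − (x − 36.3)² − (y + 2.1)² with x = 4.402, y = -25.302, so z ≈ 21.806 ≈ 21.8 km.
Check against STA-09 (with the unrounded solution): distance 27.36 ≈ 27.36 km. ✓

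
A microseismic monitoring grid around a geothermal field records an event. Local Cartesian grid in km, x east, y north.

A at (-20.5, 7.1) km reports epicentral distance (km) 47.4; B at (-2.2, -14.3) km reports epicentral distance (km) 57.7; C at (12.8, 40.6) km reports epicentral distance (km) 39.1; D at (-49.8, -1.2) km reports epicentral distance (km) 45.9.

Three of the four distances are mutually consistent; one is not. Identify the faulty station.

A

Solve using three stations at a time. Using B, C, D (subtract circle equations pairwise → linear system) gives (x, y) ≈ (-26.2, 38.2).
Distances from that point to each station vs reported:
  A: calculated 31.6 vs reported 47.4 → residual 15.8 km
  B: calculated 57.7 vs reported 57.7 → residual 0.0 km
  C: calculated 39.1 vs reported 39.1 → residual 0.0 km
  D: calculated 45.9 vs reported 45.9 → residual 0.0 km
B, C, D are mutually consistent (residuals ≈ 0); A is off by 15.8 km.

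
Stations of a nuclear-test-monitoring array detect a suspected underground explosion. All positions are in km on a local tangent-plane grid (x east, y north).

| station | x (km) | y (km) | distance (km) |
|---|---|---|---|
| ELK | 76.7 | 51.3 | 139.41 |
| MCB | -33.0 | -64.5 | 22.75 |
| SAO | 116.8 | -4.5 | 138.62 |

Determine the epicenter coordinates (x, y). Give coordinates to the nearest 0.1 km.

x ≈ -11.7 km, y ≈ -56.5 km

Circle about each station: (x − 76.7)² + (y − 51.3)² = 139.41²; (x + 33.0)² + (y + 64.5)² = 22.75²; (x − 116.8)² + (y + 4.5)² = 138.62².
Subtracting the ELK equation from the MCB and SAO equations removes the quadratic terms:
-219.4 x − 231.6 y = 15652.26
80.2 x − 111.6 y = 5367.55
Solving the 2×2 system: x ≈ -11.7, y ≈ -56.5 km.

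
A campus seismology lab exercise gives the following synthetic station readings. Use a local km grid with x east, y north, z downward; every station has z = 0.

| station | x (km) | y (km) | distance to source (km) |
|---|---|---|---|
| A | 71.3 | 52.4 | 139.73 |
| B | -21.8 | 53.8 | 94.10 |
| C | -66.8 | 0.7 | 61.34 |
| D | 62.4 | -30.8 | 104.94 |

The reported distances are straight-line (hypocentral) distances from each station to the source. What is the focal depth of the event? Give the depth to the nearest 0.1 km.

depth ≈ 41.9 km

Each station gives a sphere (x−x_i)² + (y−y_i)² + z² = d_i² (stations at z=0).
Subtracting the A sphere from B and C: z² cancels, leaving linear equations in x and y:
-186.2 x + 2.8 y = 6209.89
-276.2 x − 103.4 y = 12395.16
Solving: x ≈ -33.796, y ≈ -29.601 km (keep extra digits for the depth step; rounded: -33.8, -29.6).
Then from the A sphere: z² = 139.73² − (x − 71.3)² − (y − 52.4)² with x = -33.796, y = -29.601, so z ≈ 41.894 ≈ 41.9 km.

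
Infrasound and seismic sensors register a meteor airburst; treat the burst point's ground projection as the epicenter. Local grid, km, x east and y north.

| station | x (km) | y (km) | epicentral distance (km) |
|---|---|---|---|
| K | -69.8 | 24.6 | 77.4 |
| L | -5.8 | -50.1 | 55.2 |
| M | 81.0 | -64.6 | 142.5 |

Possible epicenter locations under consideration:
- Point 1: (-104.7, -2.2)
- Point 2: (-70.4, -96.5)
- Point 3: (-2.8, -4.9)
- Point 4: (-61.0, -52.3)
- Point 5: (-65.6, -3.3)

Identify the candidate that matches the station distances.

Point 4

For each candidate, compare |candidate − station| to the reported distance:
Point 1: residuals K 33.4, L 54.7, M 53.4 → max 54.7 km
Point 2: residuals K 43.7, L 24.3, M 12.2 → max 43.7 km
Point 3: residuals K 4.2, L 9.9, M 39.6 → max 39.6 km
Point 4: residuals K 0.0, L 0.0, M 0.0 → max 0.0 km
Point 5: residuals K 49.2, L 20.7, M 16.4 → max 49.2 km
Only Point 4 has all residuals ≈ 0.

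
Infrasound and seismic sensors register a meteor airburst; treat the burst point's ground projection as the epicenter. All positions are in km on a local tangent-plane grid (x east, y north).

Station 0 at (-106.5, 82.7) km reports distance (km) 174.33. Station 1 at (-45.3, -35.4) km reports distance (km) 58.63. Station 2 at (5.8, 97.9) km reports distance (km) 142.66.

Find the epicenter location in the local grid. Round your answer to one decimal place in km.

x ≈ 12.6 km, y ≈ -44.6 km

Circle about each station: (x + 106.5)² + (y − 82.7)² = 174.33²; (x + 45.3)² + (y + 35.4)² = 58.63²; (x − 5.8)² + (y − 97.9)² = 142.66².
Subtracting pairs of circle equations eliminates x²+y² and gives linear equations (the radical axes):
122.4 x − 236.2 y = 12077.18
224.6 x + 30.4 y = 1475.58
Solving the 2×2 system: x ≈ 12.6, y ≈ -44.6 km.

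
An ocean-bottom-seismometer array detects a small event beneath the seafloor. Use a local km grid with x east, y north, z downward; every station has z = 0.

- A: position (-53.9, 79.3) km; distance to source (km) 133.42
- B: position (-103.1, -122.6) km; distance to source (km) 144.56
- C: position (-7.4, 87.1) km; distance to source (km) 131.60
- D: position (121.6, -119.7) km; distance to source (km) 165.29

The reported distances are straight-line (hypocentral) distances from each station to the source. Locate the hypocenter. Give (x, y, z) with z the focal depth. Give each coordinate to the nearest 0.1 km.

x ≈ -6.2 km, y ≈ -31.6 km, depth ≈ 56.8 km

Each station gives a sphere (x−x_i)² + (y−y_i)² + z² = d_i² (stations at z=0).
Subtracting the A sphere from B and C: z² cancels, leaving linear equations in x and y:
-98.4 x − 403.8 y = 13369.97
93.0 x + 15.6 y = -1070.19
Solving: x ≈ -6.207, y ≈ -31.598 km (keep extra digits for the depth step; rounded: -6.2, -31.6).
Then from the A sphere: z² = 133.42² − (x + 53.9)² − (y − 79.3)² with x = -6.207, y = -31.598, so z ≈ 56.815 ≈ 56.8 km.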